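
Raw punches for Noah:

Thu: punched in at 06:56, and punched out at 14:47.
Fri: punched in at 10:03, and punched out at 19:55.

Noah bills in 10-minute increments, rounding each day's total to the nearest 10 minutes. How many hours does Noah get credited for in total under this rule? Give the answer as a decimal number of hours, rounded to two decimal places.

Thu: 06:56–14:47 = 7 h 51 min → rounds to 7 h 50 min
Fri: 10:03–19:55 = 9 h 52 min → rounds to 9 h 50 min
Total credited: 17 h 40 min.

17.67 hours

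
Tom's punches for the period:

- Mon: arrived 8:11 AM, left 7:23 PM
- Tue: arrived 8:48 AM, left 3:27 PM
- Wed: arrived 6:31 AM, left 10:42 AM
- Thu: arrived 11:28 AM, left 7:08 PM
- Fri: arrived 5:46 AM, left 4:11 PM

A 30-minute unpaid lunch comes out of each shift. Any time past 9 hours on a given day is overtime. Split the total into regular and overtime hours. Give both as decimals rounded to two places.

Mon: 8:11 AM–7:23 PM = 11 h 12 min; less 30 min break → 10 h 42 min
Tue: 8:48 AM–3:27 PM = 6 h 39 min; less 30 min break → 6 h 9 min
Wed: 6:31 AM–10:42 AM = 4 h 11 min; less 30 min break → 3 h 41 min
Thu: 11:28 AM–7:08 PM = 7 h 40 min; less 30 min break → 7 h 10 min
Fri: 5:46 AM–4:11 PM = 10 h 25 min; less 30 min break → 9 h 55 min
Mon reg 9 h 0 min / OT 1 h 42 min; Tue reg 6 h 9 min / OT 0 h 0 min; Wed reg 3 h 41 min / OT 0 h 0 min; Thu reg 7 h 10 min / OT 0 h 0 min; Fri reg 9 h 0 min / OT 0 h 55 min.
Totals: regular 35 h 0 min, overtime 2 h 37 min.

Regular 35.00 hours, overtime 2.62 hours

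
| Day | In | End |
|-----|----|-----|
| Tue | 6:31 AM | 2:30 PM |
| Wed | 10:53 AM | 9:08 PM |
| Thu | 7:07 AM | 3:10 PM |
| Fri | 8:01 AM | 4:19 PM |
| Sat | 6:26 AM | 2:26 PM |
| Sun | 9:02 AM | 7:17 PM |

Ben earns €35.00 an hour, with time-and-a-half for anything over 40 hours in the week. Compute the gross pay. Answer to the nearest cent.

Tue: 6:31 AM–2:30 PM = 7 h 59 min
Wed: 10:53 AM–9:08 PM = 10 h 15 min
Thu: 7:07 AM–3:10 PM = 8 h 3 min
Fri: 8:01 AM–4:19 PM = 8 h 18 min
Sat: 6:26 AM–2:26 PM = 8 h 0 min
Sun: 9:02 AM–7:17 PM = 10 h 15 min
Total worked: 52 h 50 min = 3170 min.
Regular 40 h 0 min = 2400 min at €35.00/h; overtime 12 h 50 min = 770 min at €52.50/h.
Pay = (2400 × €35.00 + 770 × €52.50) ÷ 60 = €2073.75.

€2073.75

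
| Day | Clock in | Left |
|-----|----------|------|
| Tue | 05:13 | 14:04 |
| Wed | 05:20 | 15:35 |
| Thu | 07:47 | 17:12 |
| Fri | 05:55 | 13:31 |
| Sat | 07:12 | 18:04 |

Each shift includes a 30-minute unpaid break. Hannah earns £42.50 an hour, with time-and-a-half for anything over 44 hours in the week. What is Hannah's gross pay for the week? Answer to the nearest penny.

£1900.81

Tue: 05:13–14:04 = 8 h 51 min; less 30 min break → 8 h 21 min
Wed: 05:20–15:35 = 10 h 15 min; less 30 min break → 9 h 45 min
Thu: 07:47–17:12 = 9 h 25 min; less 30 min break → 8 h 55 min
Fri: 05:55–13:31 = 7 h 36 min; less 30 min break → 7 h 6 min
Sat: 07:12–18:04 = 10 h 52 min; less 30 min break → 10 h 22 min
Total worked: 44 h 29 min = 2669 min.
Regular 44 h 0 min = 2640 min at £42.50/h; overtime 0 h 29 min = 29 min at £63.75/h.
Pay = (2640 × £42.50 + 29 × £63.75) ÷ 60 = £1900.81.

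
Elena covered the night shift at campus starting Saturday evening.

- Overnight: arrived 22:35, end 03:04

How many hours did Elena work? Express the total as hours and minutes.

4 h 29 min

Overnight: 22:35 → midnight = 1 h 25 min; midnight → 03:04 = 3 h 4 min; span 4 h 29 min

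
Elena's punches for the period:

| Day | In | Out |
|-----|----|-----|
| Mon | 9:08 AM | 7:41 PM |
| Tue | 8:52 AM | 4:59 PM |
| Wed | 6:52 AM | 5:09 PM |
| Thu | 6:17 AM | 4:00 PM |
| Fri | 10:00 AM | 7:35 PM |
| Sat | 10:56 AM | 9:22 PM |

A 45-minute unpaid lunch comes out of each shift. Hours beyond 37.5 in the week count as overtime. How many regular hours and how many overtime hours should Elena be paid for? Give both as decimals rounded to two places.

Regular 37.50 hours, overtime 16.68 hours

Mon: 9:08 AM–7:41 PM = 10 h 33 min; less 45 min break → 9 h 48 min
Tue: 8:52 AM–4:59 PM = 8 h 7 min; less 45 min break → 7 h 22 min
Wed: 6:52 AM–5:09 PM = 10 h 17 min; less 45 min break → 9 h 32 min
Thu: 6:17 AM–4:00 PM = 9 h 43 min; less 45 min break → 8 h 58 min
Fri: 10:00 AM–7:35 PM = 9 h 35 min; less 45 min break → 8 h 50 min
Sat: 10:56 AM–9:22 PM = 10 h 26 min; less 45 min break → 9 h 41 min
Total worked: 54 h 11 min = 54.18 h.
Threshold 37.5 h → overtime 16 h 41 min, regular 37 h 30 min.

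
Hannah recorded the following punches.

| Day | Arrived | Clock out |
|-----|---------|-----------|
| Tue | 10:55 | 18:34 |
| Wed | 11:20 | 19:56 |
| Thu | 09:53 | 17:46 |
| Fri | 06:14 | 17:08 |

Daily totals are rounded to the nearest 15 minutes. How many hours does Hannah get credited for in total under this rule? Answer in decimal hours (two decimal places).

Tue: 10:55–18:34 = 7 h 39 min → rounds to 7 h 45 min
Wed: 11:20–19:56 = 8 h 36 min → rounds to 8 h 30 min
Thu: 09:53–17:46 = 7 h 53 min → rounds to 8 h 0 min
Fri: 06:14–17:08 = 10 h 54 min → rounds to 11 h 0 min
Total credited: 35 h 15 min.

35.25 hours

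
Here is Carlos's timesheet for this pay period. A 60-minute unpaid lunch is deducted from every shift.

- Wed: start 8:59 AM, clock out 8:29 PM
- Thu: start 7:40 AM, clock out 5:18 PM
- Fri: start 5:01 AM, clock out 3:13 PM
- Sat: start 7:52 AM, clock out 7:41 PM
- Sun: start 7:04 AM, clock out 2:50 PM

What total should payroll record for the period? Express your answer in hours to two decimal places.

Wed: 8:59 AM–8:29 PM = 11 h 30 min; less 60 min break → 10 h 30 min
Thu: 7:40 AM–5:18 PM = 9 h 38 min; less 60 min break → 8 h 38 min
Fri: 5:01 AM–3:13 PM = 10 h 12 min; less 60 min break → 9 h 12 min
Sat: 7:52 AM–7:41 PM = 11 h 49 min; less 60 min break → 10 h 49 min
Sun: 7:04 AM–2:50 PM = 7 h 46 min; less 60 min break → 6 h 46 min
Total: 10 h 30 min + 8 h 38 min + 9 h 12 min + 10 h 49 min + 6 h 46 min = 45 h 55 min.

45.92 hours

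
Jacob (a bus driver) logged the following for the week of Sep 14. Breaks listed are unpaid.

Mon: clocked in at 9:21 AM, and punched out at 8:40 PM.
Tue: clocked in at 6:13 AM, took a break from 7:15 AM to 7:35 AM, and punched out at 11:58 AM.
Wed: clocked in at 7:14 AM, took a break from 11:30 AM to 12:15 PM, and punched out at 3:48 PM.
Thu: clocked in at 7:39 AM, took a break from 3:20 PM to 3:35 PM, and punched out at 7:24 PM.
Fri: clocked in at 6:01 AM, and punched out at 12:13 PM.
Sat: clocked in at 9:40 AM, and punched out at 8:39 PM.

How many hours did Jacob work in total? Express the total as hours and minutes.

Mon: 9:21 AM–8:40 PM = 11 h 19 min
Tue: 6:13 AM–11:58 AM = 5 h 45 min; less 20 min break → 5 h 25 min
Wed: 7:14 AM–3:48 PM = 8 h 34 min; less 45 min break → 7 h 49 min
Thu: 7:39 AM–7:24 PM = 11 h 45 min; less 15 min break → 11 h 30 min
Fri: 6:01 AM–12:13 PM = 6 h 12 min
Sat: 9:40 AM–8:39 PM = 10 h 59 min
Total: 11 h 19 min + 5 h 25 min + 7 h 49 min + 11 h 30 min + 6 h 12 min + 10 h 59 min = 53 h 14 min.

53 h 14 min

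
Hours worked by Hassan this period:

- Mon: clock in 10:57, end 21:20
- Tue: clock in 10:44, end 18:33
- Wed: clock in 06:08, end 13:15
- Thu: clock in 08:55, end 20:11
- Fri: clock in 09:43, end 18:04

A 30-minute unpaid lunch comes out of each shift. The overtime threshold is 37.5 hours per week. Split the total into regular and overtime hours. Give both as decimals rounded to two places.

Mon: 10:57–21:20 = 10 h 23 min; less 30 min break → 9 h 53 min
Tue: 10:44–18:33 = 7 h 49 min; less 30 min break → 7 h 19 min
Wed: 06:08–13:15 = 7 h 7 min; less 30 min break → 6 h 37 min
Thu: 08:55–20:11 = 11 h 16 min; less 30 min break → 10 h 46 min
Fri: 09:43–18:04 = 8 h 21 min; less 30 min break → 7 h 51 min
Total worked: 42 h 26 min = 42.43 h.
Threshold 37.5 h → overtime 4 h 56 min, regular 37 h 30 min.

Regular 37.50 hours, overtime 4.93 hours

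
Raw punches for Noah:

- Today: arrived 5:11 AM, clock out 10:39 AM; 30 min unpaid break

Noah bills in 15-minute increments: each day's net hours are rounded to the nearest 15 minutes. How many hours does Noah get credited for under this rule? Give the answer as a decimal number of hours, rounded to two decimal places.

5.00 hours

Today: 5:11 AM–10:39 AM = 5 h 28 min − 30 min = 4 h 58 min → rounds to 5 h 0 min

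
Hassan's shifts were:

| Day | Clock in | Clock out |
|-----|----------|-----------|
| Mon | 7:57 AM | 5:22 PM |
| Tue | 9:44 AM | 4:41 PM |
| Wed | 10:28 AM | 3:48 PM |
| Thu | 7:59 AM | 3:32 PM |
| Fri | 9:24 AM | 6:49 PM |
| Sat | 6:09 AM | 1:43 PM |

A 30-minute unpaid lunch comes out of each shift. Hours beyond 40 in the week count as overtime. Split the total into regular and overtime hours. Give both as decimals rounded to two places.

Regular 40.00 hours, overtime 3.23 hours

Mon: 7:57 AM–5:22 PM = 9 h 25 min; less 30 min break → 8 h 55 min
Tue: 9:44 AM–4:41 PM = 6 h 57 min; less 30 min break → 6 h 27 min
Wed: 10:28 AM–3:48 PM = 5 h 20 min; less 30 min break → 4 h 50 min
Thu: 7:59 AM–3:32 PM = 7 h 33 min; less 30 min break → 7 h 3 min
Fri: 9:24 AM–6:49 PM = 9 h 25 min; less 30 min break → 8 h 55 min
Sat: 6:09 AM–1:43 PM = 7 h 34 min; less 30 min break → 7 h 4 min
Total worked: 43 h 14 min = 43.23 h.
Threshold 40 h → overtime 3 h 14 min, regular 40 h 0 min.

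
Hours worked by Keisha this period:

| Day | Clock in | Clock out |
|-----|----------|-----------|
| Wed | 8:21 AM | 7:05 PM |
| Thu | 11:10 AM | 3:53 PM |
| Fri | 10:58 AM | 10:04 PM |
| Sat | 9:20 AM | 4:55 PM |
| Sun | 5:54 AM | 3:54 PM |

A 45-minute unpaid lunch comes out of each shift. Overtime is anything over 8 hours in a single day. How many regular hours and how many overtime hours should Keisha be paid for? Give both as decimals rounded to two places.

Wed: 8:21 AM–7:05 PM = 10 h 44 min; less 45 min break → 9 h 59 min
Thu: 11:10 AM–3:53 PM = 4 h 43 min; less 45 min break → 3 h 58 min
Fri: 10:58 AM–10:04 PM = 11 h 6 min; less 45 min break → 10 h 21 min
Sat: 9:20 AM–4:55 PM = 7 h 35 min; less 45 min break → 6 h 50 min
Sun: 5:54 AM–3:54 PM = 10 h 0 min; less 45 min break → 9 h 15 min
Wed reg 8 h 0 min / OT 1 h 59 min; Thu reg 3 h 58 min / OT 0 h 0 min; Fri reg 8 h 0 min / OT 2 h 21 min; Sat reg 6 h 50 min / OT 0 h 0 min; Sun reg 8 h 0 min / OT 1 h 15 min.
Totals: regular 34 h 48 min, overtime 5 h 35 min.

Regular 34.80 hours, overtime 5.58 hours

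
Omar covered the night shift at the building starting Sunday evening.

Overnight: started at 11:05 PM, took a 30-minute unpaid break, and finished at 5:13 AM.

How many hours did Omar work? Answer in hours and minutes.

Overnight: 11:05 PM → midnight = 0 h 55 min; midnight → 5:13 AM = 5 h 13 min; span 6 h 8 min; less 30 min break → 5 h 38 min

5 h 38 min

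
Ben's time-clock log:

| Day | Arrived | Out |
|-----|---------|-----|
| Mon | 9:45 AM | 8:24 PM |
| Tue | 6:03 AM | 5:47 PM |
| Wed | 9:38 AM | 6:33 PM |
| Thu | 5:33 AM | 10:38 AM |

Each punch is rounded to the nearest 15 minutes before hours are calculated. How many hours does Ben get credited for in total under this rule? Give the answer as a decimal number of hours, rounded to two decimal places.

Mon: in 9:45 AM→9:45 AM, out 8:24 PM→8:30 PM; 10 h 45 min
Tue: in 6:03 AM→6:00 AM, out 5:47 PM→5:45 PM; 11 h 45 min
Wed: in 9:38 AM→9:45 AM, out 6:33 PM→6:30 PM; 8 h 45 min
Thu: in 5:33 AM→5:30 AM, out 10:38 AM→10:45 AM; 5 h 15 min
Total credited: 36 h 30 min.

36.50 hours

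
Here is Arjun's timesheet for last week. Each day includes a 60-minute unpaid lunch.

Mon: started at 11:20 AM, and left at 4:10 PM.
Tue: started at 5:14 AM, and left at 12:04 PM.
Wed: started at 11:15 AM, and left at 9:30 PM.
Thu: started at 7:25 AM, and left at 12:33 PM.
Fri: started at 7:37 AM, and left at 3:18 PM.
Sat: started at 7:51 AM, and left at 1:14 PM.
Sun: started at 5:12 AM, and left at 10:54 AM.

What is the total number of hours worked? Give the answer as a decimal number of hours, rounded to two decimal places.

Mon: 11:20 AM–4:10 PM = 4 h 50 min; less 60 min break → 3 h 50 min
Tue: 5:14 AM–12:04 PM = 6 h 50 min; less 60 min break → 5 h 50 min
Wed: 11:15 AM–9:30 PM = 10 h 15 min; less 60 min break → 9 h 15 min
Thu: 7:25 AM–12:33 PM = 5 h 8 min; less 60 min break → 4 h 8 min
Fri: 7:37 AM–3:18 PM = 7 h 41 min; less 60 min break → 6 h 41 min
Sat: 7:51 AM–1:14 PM = 5 h 23 min; less 60 min break → 4 h 23 min
Sun: 5:12 AM–10:54 AM = 5 h 42 min; less 60 min break → 4 h 42 min
Total: 3 h 50 min + 5 h 50 min + 9 h 15 min + 4 h 8 min + 6 h 41 min + 4 h 23 min + 4 h 42 min = 38 h 49 min.

38.82 hours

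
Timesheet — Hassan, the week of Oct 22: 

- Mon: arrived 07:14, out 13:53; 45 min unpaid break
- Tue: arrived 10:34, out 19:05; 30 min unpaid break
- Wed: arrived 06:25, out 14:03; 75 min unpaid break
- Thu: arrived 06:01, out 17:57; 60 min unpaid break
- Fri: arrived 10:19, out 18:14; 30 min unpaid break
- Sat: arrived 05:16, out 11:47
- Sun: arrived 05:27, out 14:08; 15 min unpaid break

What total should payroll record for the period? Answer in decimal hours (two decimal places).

Mon: 07:14–13:53 = 6 h 39 min; less 45 min break → 5 h 54 min
Tue: 10:34–19:05 = 8 h 31 min; less 30 min break → 8 h 1 min
Wed: 06:25–14:03 = 7 h 38 min; less 75 min break → 6 h 23 min
Thu: 06:01–17:57 = 11 h 56 min; less 60 min break → 10 h 56 min
Fri: 10:19–18:14 = 7 h 55 min; less 30 min break → 7 h 25 min
Sat: 05:16–11:47 = 6 h 31 min
Sun: 05:27–14:08 = 8 h 41 min; less 15 min break → 8 h 26 min
Total: 5 h 54 min + 8 h 1 min + 6 h 23 min + 10 h 56 min + 7 h 25 min + 6 h 31 min + 8 h 26 min = 53 h 36 min.

53.60 hours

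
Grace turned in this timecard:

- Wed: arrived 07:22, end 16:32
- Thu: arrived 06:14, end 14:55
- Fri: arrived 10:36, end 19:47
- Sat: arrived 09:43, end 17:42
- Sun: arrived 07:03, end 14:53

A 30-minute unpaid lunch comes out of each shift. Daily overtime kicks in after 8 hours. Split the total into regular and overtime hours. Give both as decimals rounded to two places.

Regular 38.82 hours, overtime 1.53 hours

Wed: 07:22–16:32 = 9 h 10 min; less 30 min break → 8 h 40 min
Thu: 06:14–14:55 = 8 h 41 min; less 30 min break → 8 h 11 min
Fri: 10:36–19:47 = 9 h 11 min; less 30 min break → 8 h 41 min
Sat: 09:43–17:42 = 7 h 59 min; less 30 min break → 7 h 29 min
Sun: 07:03–14:53 = 7 h 50 min; less 30 min break → 7 h 20 min
Wed reg 8 h 0 min / OT 0 h 40 min; Thu reg 8 h 0 min / OT 0 h 11 min; Fri reg 8 h 0 min / OT 0 h 41 min; Sat reg 7 h 29 min / OT 0 h 0 min; Sun reg 7 h 20 min / OT 0 h 0 min.
Totals: regular 38 h 49 min, overtime 1 h 32 min.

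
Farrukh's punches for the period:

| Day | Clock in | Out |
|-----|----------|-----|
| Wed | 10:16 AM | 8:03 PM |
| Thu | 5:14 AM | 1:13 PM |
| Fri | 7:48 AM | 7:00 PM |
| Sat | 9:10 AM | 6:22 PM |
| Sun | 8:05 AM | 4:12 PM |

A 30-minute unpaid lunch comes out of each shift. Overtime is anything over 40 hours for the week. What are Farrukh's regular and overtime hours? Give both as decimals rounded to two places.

Regular 40.00 hours, overtime 3.78 hours

Wed: 10:16 AM–8:03 PM = 9 h 47 min; less 30 min break → 9 h 17 min
Thu: 5:14 AM–1:13 PM = 7 h 59 min; less 30 min break → 7 h 29 min
Fri: 7:48 AM–7:00 PM = 11 h 12 min; less 30 min break → 10 h 42 min
Sat: 9:10 AM–6:22 PM = 9 h 12 min; less 30 min break → 8 h 42 min
Sun: 8:05 AM–4:12 PM = 8 h 7 min; less 30 min break → 7 h 37 min
Total worked: 43 h 47 min = 43.78 h.
Threshold 40 h → overtime 3 h 47 min, regular 40 h 0 min.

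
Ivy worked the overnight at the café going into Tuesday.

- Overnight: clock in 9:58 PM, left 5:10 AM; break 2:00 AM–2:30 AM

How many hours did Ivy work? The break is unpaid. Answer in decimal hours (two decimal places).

6.70 hours

Overnight: 9:58 PM → midnight = 2 h 2 min; midnight → 5:10 AM = 5 h 10 min; span 7 h 12 min; less 30 min break → 6 h 42 min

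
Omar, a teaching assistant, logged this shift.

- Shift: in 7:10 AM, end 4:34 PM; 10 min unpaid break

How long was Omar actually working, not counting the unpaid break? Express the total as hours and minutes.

Shift: 7:10 AM–4:34 PM = 9 h 24 min; less 10 min break → 9 h 14 min

9 h 14 min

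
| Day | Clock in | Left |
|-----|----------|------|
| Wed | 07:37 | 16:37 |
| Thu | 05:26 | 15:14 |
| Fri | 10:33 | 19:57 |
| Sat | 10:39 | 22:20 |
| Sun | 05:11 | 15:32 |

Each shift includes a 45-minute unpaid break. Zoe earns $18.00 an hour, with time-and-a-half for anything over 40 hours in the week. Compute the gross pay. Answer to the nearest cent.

$895.05

Wed: 07:37–16:37 = 9 h 0 min; less 45 min break → 8 h 15 min
Thu: 05:26–15:14 = 9 h 48 min; less 45 min break → 9 h 3 min
Fri: 10:33–19:57 = 9 h 24 min; less 45 min break → 8 h 39 min
Sat: 10:39–22:20 = 11 h 41 min; less 45 min break → 10 h 56 min
Sun: 05:11–15:32 = 10 h 21 min; less 45 min break → 9 h 36 min
Total worked: 46 h 29 min = 2789 min.
Regular 40 h 0 min = 2400 min at $18.00/h; overtime 6 h 29 min = 389 min at $27.00/h.
Pay = (2400 × $18.00 + 389 × $27.00) ÷ 60 = $895.05.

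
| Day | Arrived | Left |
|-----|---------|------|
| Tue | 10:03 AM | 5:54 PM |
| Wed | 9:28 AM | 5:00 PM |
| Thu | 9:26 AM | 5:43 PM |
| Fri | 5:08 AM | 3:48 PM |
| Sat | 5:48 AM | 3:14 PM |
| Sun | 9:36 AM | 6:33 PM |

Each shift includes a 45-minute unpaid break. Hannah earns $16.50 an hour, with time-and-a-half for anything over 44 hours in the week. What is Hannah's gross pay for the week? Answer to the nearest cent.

$830.36

Tue: 10:03 AM–5:54 PM = 7 h 51 min; less 45 min break → 7 h 6 min
Wed: 9:28 AM–5:00 PM = 7 h 32 min; less 45 min break → 6 h 47 min
Thu: 9:26 AM–5:43 PM = 8 h 17 min; less 45 min break → 7 h 32 min
Fri: 5:08 AM–3:48 PM = 10 h 40 min; less 45 min break → 9 h 55 min
Sat: 5:48 AM–3:14 PM = 9 h 26 min; less 45 min break → 8 h 41 min
Sun: 9:36 AM–6:33 PM = 8 h 57 min; less 45 min break → 8 h 12 min
Total worked: 48 h 13 min = 2893 min.
Regular 44 h 0 min = 2640 min at $16.50/h; overtime 4 h 13 min = 253 min at $24.75/h.
Pay = (2640 × $16.50 + 253 × $24.75) ÷ 60 = $830.36.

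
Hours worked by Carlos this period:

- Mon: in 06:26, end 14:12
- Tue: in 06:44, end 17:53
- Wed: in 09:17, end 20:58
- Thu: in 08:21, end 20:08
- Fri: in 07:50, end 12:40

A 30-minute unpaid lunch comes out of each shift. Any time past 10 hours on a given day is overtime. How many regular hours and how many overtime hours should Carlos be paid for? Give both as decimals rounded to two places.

Regular 41.60 hours, overtime 3.12 hours

Mon: 06:26–14:12 = 7 h 46 min; less 30 min break → 7 h 16 min
Tue: 06:44–17:53 = 11 h 9 min; less 30 min break → 10 h 39 min
Wed: 09:17–20:58 = 11 h 41 min; less 30 min break → 11 h 11 min
Thu: 08:21–20:08 = 11 h 47 min; less 30 min break → 11 h 17 min
Fri: 07:50–12:40 = 4 h 50 min; less 30 min break → 4 h 20 min
Mon reg 7 h 16 min / OT 0 h 0 min; Tue reg 10 h 0 min / OT 0 h 39 min; Wed reg 10 h 0 min / OT 1 h 11 min; Thu reg 10 h 0 min / OT 1 h 17 min; Fri reg 4 h 20 min / OT 0 h 0 min.
Totals: regular 41 h 36 min, overtime 3 h 7 min.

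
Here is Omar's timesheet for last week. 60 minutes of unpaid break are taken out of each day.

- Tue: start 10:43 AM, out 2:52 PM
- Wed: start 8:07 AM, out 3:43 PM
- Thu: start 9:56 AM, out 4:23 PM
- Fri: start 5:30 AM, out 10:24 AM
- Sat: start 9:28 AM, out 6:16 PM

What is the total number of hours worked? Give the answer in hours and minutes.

Tue: 10:43 AM–2:52 PM = 4 h 9 min; less 60 min break → 3 h 9 min
Wed: 8:07 AM–3:43 PM = 7 h 36 min; less 60 min break → 6 h 36 min
Thu: 9:56 AM–4:23 PM = 6 h 27 min; less 60 min break → 5 h 27 min
Fri: 5:30 AM–10:24 AM = 4 h 54 min; less 60 min break → 3 h 54 min
Sat: 9:28 AM–6:16 PM = 8 h 48 min; less 60 min break → 7 h 48 min
Total: 3 h 9 min + 6 h 36 min + 5 h 27 min + 3 h 54 min + 7 h 48 min = 26 h 54 min.

26 h 54 min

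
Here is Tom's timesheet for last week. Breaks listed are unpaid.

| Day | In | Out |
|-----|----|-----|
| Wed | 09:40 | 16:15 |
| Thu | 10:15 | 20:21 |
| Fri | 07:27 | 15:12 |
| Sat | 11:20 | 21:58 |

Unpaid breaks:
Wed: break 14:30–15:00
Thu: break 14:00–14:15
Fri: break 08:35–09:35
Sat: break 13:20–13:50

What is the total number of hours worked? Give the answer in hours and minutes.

Wed: 09:40–16:15 = 6 h 35 min; less 30 min break → 6 h 5 min
Thu: 10:15–20:21 = 10 h 6 min; less 15 min break → 9 h 51 min
Fri: 07:27–15:12 = 7 h 45 min; less 60 min break → 6 h 45 min
Sat: 11:20–21:58 = 10 h 38 min; less 30 min break → 10 h 8 min
Total: 6 h 5 min + 9 h 51 min + 6 h 45 min + 10 h 8 min = 32 h 49 min.

32 h 49 min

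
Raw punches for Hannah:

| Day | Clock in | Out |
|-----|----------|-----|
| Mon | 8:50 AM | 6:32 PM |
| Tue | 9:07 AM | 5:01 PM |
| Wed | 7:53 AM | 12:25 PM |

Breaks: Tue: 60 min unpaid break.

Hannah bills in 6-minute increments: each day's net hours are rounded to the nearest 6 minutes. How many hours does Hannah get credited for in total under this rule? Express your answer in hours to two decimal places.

21.10 hours

Mon: 8:50 AM–6:32 PM = 9 h 42 min → rounds to 9 h 42 min
Tue: 9:07 AM–5:01 PM = 7 h 54 min − 60 min = 6 h 54 min → rounds to 6 h 54 min
Wed: 7:53 AM–12:25 PM = 4 h 32 min → rounds to 4 h 30 min
Total credited: 21 h 6 min.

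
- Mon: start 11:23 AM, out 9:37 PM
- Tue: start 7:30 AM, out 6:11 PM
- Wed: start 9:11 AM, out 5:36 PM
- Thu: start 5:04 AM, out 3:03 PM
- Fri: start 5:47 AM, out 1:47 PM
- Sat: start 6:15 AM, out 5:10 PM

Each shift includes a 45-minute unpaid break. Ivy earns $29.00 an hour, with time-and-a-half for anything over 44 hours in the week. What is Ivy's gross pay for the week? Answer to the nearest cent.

$1699.40

Mon: 11:23 AM–9:37 PM = 10 h 14 min; less 45 min break → 9 h 29 min
Tue: 7:30 AM–6:11 PM = 10 h 41 min; less 45 min break → 9 h 56 min
Wed: 9:11 AM–5:36 PM = 8 h 25 min; less 45 min break → 7 h 40 min
Thu: 5:04 AM–3:03 PM = 9 h 59 min; less 45 min break → 9 h 14 min
Fri: 5:47 AM–1:47 PM = 8 h 0 min; less 45 min break → 7 h 15 min
Sat: 6:15 AM–5:10 PM = 10 h 55 min; less 45 min break → 10 h 10 min
Total worked: 53 h 44 min = 3224 min.
Regular 44 h 0 min = 2640 min at $29.00/h; overtime 9 h 44 min = 584 min at $43.50/h.
Pay = (2640 × $29.00 + 584 × $43.50) ÷ 60 = $1699.40.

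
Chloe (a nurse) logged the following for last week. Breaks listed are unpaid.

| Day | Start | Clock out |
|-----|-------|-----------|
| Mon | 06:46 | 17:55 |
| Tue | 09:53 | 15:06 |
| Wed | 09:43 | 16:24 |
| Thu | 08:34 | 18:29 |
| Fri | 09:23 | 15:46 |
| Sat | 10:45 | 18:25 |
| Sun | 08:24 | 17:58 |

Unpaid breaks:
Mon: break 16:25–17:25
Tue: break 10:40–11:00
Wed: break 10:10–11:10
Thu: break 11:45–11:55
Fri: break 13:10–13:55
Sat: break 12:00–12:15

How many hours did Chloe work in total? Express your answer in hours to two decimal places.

53.08 hours

Mon: 06:46–17:55 = 11 h 9 min; less 60 min break → 10 h 9 min
Tue: 09:53–15:06 = 5 h 13 min; less 20 min break → 4 h 53 min
Wed: 09:43–16:24 = 6 h 41 min; less 60 min break → 5 h 41 min
Thu: 08:34–18:29 = 9 h 55 min; less 10 min break → 9 h 45 min
Fri: 09:23–15:46 = 6 h 23 min; less 45 min break → 5 h 38 min
Sat: 10:45–18:25 = 7 h 40 min; less 15 min break → 7 h 25 min
Sun: 08:24–17:58 = 9 h 34 min
Total: 10 h 9 min + 4 h 53 min + 5 h 41 min + 9 h 45 min + 5 h 38 min + 7 h 25 min + 9 h 34 min = 53 h 5 min.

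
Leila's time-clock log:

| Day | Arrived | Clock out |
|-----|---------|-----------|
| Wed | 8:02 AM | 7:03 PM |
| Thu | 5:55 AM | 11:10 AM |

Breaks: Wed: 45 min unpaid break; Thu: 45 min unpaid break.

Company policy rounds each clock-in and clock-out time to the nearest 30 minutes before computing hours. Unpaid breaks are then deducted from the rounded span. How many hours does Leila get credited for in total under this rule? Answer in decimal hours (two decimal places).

Wed: in 8:02 AM→8:00 AM, out 7:03 PM→7:00 PM; 11 h 0 min − 45 min = 10 h 15 min
Thu: in 5:55 AM→6:00 AM, out 11:10 AM→11:00 AM; 5 h 0 min − 45 min = 4 h 15 min
Total credited: 14 h 30 min.

14.50 hours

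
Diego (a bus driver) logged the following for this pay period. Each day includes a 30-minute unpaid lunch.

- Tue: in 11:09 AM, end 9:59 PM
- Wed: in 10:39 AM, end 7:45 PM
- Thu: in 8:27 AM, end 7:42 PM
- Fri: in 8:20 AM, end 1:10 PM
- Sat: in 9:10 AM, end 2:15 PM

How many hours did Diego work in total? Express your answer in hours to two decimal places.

38.60 hours

Tue: 11:09 AM–9:59 PM = 10 h 50 min; less 30 min break → 10 h 20 min
Wed: 10:39 AM–7:45 PM = 9 h 6 min; less 30 min break → 8 h 36 min
Thu: 8:27 AM–7:42 PM = 11 h 15 min; less 30 min break → 10 h 45 min
Fri: 8:20 AM–1:10 PM = 4 h 50 min; less 30 min break → 4 h 20 min
Sat: 9:10 AM–2:15 PM = 5 h 5 min; less 30 min break → 4 h 35 min
Total: 10 h 20 min + 8 h 36 min + 10 h 45 min + 4 h 20 min + 4 h 35 min = 38 h 36 min.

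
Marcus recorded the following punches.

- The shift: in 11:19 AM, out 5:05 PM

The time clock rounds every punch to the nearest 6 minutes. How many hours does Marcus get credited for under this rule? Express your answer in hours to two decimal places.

5.80 hours

The shift: in 11:19 AM→11:18 AM, out 5:05 PM→5:06 PM; 5 h 48 min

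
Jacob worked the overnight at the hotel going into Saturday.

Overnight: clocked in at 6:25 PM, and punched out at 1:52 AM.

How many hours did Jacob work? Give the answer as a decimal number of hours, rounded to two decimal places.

7.45 hours

Overnight: 6:25 PM → midnight = 5 h 35 min; midnight → 1:52 AM = 1 h 52 min; span 7 h 27 min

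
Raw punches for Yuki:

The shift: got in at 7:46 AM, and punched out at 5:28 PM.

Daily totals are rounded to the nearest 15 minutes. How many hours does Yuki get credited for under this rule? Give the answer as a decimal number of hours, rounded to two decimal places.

9.75 hours

The shift: 7:46 AM–5:28 PM = 9 h 42 min → rounds to 9 h 45 min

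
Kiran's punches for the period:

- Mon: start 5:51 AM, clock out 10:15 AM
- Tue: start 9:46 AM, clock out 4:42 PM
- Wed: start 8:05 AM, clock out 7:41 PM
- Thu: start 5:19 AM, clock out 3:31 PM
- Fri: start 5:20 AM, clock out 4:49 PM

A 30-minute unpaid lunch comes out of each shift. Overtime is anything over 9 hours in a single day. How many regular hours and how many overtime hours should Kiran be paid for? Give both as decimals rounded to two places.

Regular 37.33 hours, overtime 4.78 hours

Mon: 5:51 AM–10:15 AM = 4 h 24 min; less 30 min break → 3 h 54 min
Tue: 9:46 AM–4:42 PM = 6 h 56 min; less 30 min break → 6 h 26 min
Wed: 8:05 AM–7:41 PM = 11 h 36 min; less 30 min break → 11 h 6 min
Thu: 5:19 AM–3:31 PM = 10 h 12 min; less 30 min break → 9 h 42 min
Fri: 5:20 AM–4:49 PM = 11 h 29 min; less 30 min break → 10 h 59 min
Mon reg 3 h 54 min / OT 0 h 0 min; Tue reg 6 h 26 min / OT 0 h 0 min; Wed reg 9 h 0 min / OT 2 h 6 min; Thu reg 9 h 0 min / OT 0 h 42 min; Fri reg 9 h 0 min / OT 1 h 59 min.
Totals: regular 37 h 20 min, overtime 4 h 47 min.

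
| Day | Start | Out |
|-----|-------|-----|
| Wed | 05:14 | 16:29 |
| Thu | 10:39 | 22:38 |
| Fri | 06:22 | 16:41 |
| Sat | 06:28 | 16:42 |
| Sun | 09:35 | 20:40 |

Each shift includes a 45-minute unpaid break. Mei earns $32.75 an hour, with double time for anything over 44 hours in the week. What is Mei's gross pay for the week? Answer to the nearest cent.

Wed: 05:14–16:29 = 11 h 15 min; less 45 min break → 10 h 30 min
Thu: 10:39–22:38 = 11 h 59 min; less 45 min break → 11 h 14 min
Fri: 06:22–16:41 = 10 h 19 min; less 45 min break → 9 h 34 min
Sat: 06:28–16:42 = 10 h 14 min; less 45 min break → 9 h 29 min
Sun: 09:35–20:40 = 11 h 5 min; less 45 min break → 10 h 20 min
Total worked: 51 h 7 min = 3067 min.
Regular 44 h 0 min = 2640 min at $32.75/h; overtime 7 h 7 min = 427 min at $65.50/h.
Pay = (2640 × $32.75 + 427 × $65.50) ÷ 60 = $1907.14.

$1907.14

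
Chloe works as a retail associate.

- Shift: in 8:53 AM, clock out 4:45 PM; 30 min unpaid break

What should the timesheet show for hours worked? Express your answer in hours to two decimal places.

7.37 hours

Shift: 8:53 AM–4:45 PM = 7 h 52 min; less 30 min break → 7 h 22 min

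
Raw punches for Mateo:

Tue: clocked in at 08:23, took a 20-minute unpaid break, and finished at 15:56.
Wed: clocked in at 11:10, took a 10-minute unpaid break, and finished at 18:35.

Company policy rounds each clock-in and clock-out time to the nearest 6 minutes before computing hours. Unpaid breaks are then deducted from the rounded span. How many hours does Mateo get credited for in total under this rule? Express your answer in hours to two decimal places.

14.40 hours

Tue: in 08:23→08:24, out 15:56→15:54; 7 h 30 min − 20 min = 7 h 10 min
Wed: in 11:10→11:12, out 18:35→18:36; 7 h 24 min − 10 min = 7 h 14 min
Total credited: 14 h 24 min.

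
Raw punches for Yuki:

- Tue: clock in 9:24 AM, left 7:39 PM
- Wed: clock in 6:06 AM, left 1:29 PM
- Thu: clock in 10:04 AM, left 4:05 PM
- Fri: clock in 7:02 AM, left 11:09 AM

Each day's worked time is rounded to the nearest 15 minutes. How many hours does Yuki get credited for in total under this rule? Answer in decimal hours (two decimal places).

Tue: 9:24 AM–7:39 PM = 10 h 15 min → rounds to 10 h 15 min
Wed: 6:06 AM–1:29 PM = 7 h 23 min → rounds to 7 h 30 min
Thu: 10:04 AM–4:05 PM = 6 h 1 min → rounds to 6 h 0 min
Fri: 7:02 AM–11:09 AM = 4 h 7 min → rounds to 4 h 0 min
Total credited: 27 h 45 min.

27.75 hours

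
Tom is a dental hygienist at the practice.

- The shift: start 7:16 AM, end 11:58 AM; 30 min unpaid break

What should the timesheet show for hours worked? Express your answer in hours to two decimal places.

The shift: 7:16 AM–11:58 AM = 4 h 42 min; less 30 min break → 4 h 12 min

4.20 hours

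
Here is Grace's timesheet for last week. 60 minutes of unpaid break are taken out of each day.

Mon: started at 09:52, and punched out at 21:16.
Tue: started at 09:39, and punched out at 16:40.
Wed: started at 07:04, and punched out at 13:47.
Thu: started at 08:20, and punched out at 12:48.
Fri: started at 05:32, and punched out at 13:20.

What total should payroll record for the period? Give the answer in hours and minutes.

Mon: 09:52–21:16 = 11 h 24 min; less 60 min break → 10 h 24 min
Tue: 09:39–16:40 = 7 h 1 min; less 60 min break → 6 h 1 min
Wed: 07:04–13:47 = 6 h 43 min; less 60 min break → 5 h 43 min
Thu: 08:20–12:48 = 4 h 28 min; less 60 min break → 3 h 28 min
Fri: 05:32–13:20 = 7 h 48 min; less 60 min break → 6 h 48 min
Total: 10 h 24 min + 6 h 1 min + 5 h 43 min + 3 h 28 min + 6 h 48 min = 32 h 24 min.

32 h 24 min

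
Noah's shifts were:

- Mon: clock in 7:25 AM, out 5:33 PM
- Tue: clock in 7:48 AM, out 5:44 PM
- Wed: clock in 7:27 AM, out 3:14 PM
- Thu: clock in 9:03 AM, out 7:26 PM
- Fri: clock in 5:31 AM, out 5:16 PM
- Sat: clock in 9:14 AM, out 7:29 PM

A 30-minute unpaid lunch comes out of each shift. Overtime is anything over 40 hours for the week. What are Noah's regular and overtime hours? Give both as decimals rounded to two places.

Mon: 7:25 AM–5:33 PM = 10 h 8 min; less 30 min break → 9 h 38 min
Tue: 7:48 AM–5:44 PM = 9 h 56 min; less 30 min break → 9 h 26 min
Wed: 7:27 AM–3:14 PM = 7 h 47 min; less 30 min break → 7 h 17 min
Thu: 9:03 AM–7:26 PM = 10 h 23 min; less 30 min break → 9 h 53 min
Fri: 5:31 AM–5:16 PM = 11 h 45 min; less 30 min break → 11 h 15 min
Sat: 9:14 AM–7:29 PM = 10 h 15 min; less 30 min break → 9 h 45 min
Total worked: 57 h 14 min = 57.23 h.
Threshold 40 h → overtime 17 h 14 min, regular 40 h 0 min.

Regular 40.00 hours, overtime 17.23 hours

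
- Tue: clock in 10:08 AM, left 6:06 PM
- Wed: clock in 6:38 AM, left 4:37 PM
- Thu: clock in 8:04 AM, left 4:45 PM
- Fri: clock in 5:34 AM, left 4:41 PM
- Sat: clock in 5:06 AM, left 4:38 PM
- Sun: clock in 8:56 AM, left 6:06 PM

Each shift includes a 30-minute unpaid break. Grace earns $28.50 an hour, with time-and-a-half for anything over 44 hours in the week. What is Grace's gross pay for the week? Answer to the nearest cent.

Tue: 10:08 AM–6:06 PM = 7 h 58 min; less 30 min break → 7 h 28 min
Wed: 6:38 AM–4:37 PM = 9 h 59 min; less 30 min break → 9 h 29 min
Thu: 8:04 AM–4:45 PM = 8 h 41 min; less 30 min break → 8 h 11 min
Fri: 5:34 AM–4:41 PM = 11 h 7 min; less 30 min break → 10 h 37 min
Sat: 5:06 AM–4:38 PM = 11 h 32 min; less 30 min break → 11 h 2 min
Sun: 8:56 AM–6:06 PM = 9 h 10 min; less 30 min break → 8 h 40 min
Total worked: 55 h 27 min = 3327 min.
Regular 44 h 0 min = 2640 min at $28.50/h; overtime 11 h 27 min = 687 min at $42.75/h.
Pay = (2640 × $28.50 + 687 × $42.75) ÷ 60 = $1743.49.

$1743.49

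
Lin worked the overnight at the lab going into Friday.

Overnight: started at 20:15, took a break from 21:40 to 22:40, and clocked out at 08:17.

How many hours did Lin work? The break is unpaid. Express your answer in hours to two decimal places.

11.03 hours

Overnight: 20:15 → midnight = 3 h 45 min; midnight → 08:17 = 8 h 17 min; span 12 h 2 min; less 60 min break → 11 h 2 min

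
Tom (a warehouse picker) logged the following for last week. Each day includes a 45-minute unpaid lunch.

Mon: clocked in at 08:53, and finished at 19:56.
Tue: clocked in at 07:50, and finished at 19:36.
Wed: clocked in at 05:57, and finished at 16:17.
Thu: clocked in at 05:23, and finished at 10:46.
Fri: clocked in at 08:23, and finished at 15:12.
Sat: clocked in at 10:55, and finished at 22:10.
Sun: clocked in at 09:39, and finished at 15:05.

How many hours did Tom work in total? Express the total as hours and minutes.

56 h 47 min

Mon: 08:53–19:56 = 11 h 3 min; less 45 min break → 10 h 18 min
Tue: 07:50–19:36 = 11 h 46 min; less 45 min break → 11 h 1 min
Wed: 05:57–16:17 = 10 h 20 min; less 45 min break → 9 h 35 min
Thu: 05:23–10:46 = 5 h 23 min; less 45 min break → 4 h 38 min
Fri: 08:23–15:12 = 6 h 49 min; less 45 min break → 6 h 4 min
Sat: 10:55–22:10 = 11 h 15 min; less 45 min break → 10 h 30 min
Sun: 09:39–15:05 = 5 h 26 min; less 45 min break → 4 h 41 min
Total: 10 h 18 min + 11 h 1 min + 9 h 35 min + 4 h 38 min + 6 h 4 min + 10 h 30 min + 4 h 41 min = 56 h 47 min.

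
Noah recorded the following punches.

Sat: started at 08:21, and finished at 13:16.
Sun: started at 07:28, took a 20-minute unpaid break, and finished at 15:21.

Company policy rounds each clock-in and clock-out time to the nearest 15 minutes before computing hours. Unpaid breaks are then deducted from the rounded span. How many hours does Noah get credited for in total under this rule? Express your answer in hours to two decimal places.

12.42 hours

Sat: in 08:21→08:15, out 13:16→13:15; 5 h 0 min
Sun: in 07:28→07:30, out 15:21→15:15; 7 h 45 min − 20 min = 7 h 25 min
Total credited: 12 h 25 min.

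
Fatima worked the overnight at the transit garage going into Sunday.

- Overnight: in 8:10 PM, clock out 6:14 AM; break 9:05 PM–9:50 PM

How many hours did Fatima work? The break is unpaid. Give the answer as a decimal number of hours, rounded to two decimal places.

9.32 hours

Overnight: 8:10 PM → midnight = 3 h 50 min; midnight → 6:14 AM = 6 h 14 min; span 10 h 4 min; less 45 min break → 9 h 19 min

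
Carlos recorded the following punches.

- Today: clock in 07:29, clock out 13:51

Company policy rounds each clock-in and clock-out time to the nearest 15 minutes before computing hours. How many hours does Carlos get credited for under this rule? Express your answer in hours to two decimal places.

Today: in 07:29→07:30, out 13:51→13:45; 6 h 15 min

6.25 hours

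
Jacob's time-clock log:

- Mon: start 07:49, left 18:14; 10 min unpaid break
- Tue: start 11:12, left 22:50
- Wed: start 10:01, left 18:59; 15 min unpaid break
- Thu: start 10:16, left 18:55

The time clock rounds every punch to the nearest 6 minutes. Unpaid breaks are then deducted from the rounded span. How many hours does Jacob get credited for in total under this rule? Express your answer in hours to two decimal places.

39.18 hours

Mon: in 07:49→07:48, out 18:14→18:12; 10 h 24 min − 10 min = 10 h 14 min
Tue: in 11:12→11:12, out 22:50→22:48; 11 h 36 min
Wed: in 10:01→10:00, out 18:59→19:00; 9 h 0 min − 15 min = 8 h 45 min
Thu: in 10:16→10:18, out 18:55→18:54; 8 h 36 min
Total credited: 39 h 11 min.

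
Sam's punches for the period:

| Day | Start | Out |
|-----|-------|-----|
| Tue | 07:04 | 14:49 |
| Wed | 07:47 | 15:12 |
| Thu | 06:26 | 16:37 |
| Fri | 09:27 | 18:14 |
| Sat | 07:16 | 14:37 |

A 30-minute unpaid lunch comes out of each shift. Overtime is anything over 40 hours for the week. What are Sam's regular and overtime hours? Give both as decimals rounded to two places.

Tue: 07:04–14:49 = 7 h 45 min; less 30 min break → 7 h 15 min
Wed: 07:47–15:12 = 7 h 25 min; less 30 min break → 6 h 55 min
Thu: 06:26–16:37 = 10 h 11 min; less 30 min break → 9 h 41 min
Fri: 09:27–18:14 = 8 h 47 min; less 30 min break → 8 h 17 min
Sat: 07:16–14:37 = 7 h 21 min; less 30 min break → 6 h 51 min
Total worked: 38 h 59 min = 38.98 h.
Threshold 40 h → overtime 0 h 0 min, regular 38 h 59 min.

Regular 38.98 hours, overtime 0.00 hours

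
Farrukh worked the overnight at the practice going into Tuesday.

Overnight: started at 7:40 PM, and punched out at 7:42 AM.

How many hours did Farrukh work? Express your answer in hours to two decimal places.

12.03 hours

Overnight: 7:40 PM → midnight = 4 h 20 min; midnight → 7:42 AM = 7 h 42 min; span 12 h 2 min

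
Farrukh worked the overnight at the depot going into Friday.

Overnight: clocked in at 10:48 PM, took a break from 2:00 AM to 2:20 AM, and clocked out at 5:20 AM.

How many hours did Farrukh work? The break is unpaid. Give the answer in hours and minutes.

6 h 12 min

Overnight: 10:48 PM → midnight = 1 h 12 min; midnight → 5:20 AM = 5 h 20 min; span 6 h 32 min; less 20 min break → 6 h 12 min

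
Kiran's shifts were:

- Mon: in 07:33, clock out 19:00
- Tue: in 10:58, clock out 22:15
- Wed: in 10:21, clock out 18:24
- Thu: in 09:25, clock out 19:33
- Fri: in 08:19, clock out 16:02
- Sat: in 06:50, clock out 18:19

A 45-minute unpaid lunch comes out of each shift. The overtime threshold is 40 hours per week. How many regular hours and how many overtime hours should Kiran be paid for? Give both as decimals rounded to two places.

Regular 40.00 hours, overtime 15.62 hours

Mon: 07:33–19:00 = 11 h 27 min; less 45 min break → 10 h 42 min
Tue: 10:58–22:15 = 11 h 17 min; less 45 min break → 10 h 32 min
Wed: 10:21–18:24 = 8 h 3 min; less 45 min break → 7 h 18 min
Thu: 09:25–19:33 = 10 h 8 min; less 45 min break → 9 h 23 min
Fri: 08:19–16:02 = 7 h 43 min; less 45 min break → 6 h 58 min
Sat: 06:50–18:19 = 11 h 29 min; less 45 min break → 10 h 44 min
Total worked: 55 h 37 min = 55.62 h.
Threshold 40 h → overtime 15 h 37 min, regular 40 h 0 min.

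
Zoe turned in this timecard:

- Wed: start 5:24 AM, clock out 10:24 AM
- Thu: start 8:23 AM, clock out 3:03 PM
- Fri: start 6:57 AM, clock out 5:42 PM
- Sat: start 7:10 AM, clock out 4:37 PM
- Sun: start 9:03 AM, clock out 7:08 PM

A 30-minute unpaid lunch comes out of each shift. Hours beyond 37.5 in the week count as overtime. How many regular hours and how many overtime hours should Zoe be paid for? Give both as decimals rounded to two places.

Wed: 5:24 AM–10:24 AM = 5 h 0 min; less 30 min break → 4 h 30 min
Thu: 8:23 AM–3:03 PM = 6 h 40 min; less 30 min break → 6 h 10 min
Fri: 6:57 AM–5:42 PM = 10 h 45 min; less 30 min break → 10 h 15 min
Sat: 7:10 AM–4:37 PM = 9 h 27 min; less 30 min break → 8 h 57 min
Sun: 9:03 AM–7:08 PM = 10 h 5 min; less 30 min break → 9 h 35 min
Total worked: 39 h 27 min = 39.45 h.
Threshold 37.5 h → overtime 1 h 57 min, regular 37 h 30 min.

Regular 37.50 hours, overtime 1.95 hours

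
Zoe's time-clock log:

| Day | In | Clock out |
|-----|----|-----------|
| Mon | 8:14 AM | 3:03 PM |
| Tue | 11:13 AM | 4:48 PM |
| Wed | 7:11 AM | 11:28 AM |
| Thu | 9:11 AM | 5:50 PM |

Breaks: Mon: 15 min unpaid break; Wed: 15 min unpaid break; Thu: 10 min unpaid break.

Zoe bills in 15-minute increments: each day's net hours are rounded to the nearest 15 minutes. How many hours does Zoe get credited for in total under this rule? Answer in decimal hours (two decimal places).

24.50 hours

Mon: 8:14 AM–3:03 PM = 6 h 49 min − 15 min = 6 h 34 min → rounds to 6 h 30 min
Tue: 11:13 AM–4:48 PM = 5 h 35 min → rounds to 5 h 30 min
Wed: 7:11 AM–11:28 AM = 4 h 17 min − 15 min = 4 h 2 min → rounds to 4 h 0 min
Thu: 9:11 AM–5:50 PM = 8 h 39 min − 10 min = 8 h 29 min → rounds to 8 h 30 min
Total credited: 24 h 30 min.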